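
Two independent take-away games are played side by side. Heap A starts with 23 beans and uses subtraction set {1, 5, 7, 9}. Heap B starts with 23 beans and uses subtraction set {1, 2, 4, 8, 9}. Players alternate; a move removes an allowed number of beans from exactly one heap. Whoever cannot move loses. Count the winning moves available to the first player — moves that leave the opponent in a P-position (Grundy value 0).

Heap A, S = {1, 5, 7, 9}:
n :  0  1  2  3  4  5  6  7  8  9 10 11 12 13 14 15 16 17 18 19 20 21 22 23
G :  0  1  0  1  0  1  0  1  0  1  0  1  0  1  0  1  0  1  0  1  0  1  0  1
G_A(23) = 1.
Heap B, S = {1, 2, 4, 8, 9}:
G(0) = 0
G(1) = mex{0} = 1
G(2) = mex{1,0} = 2
G(3) = mex{2,1} = 0
G(4) = mex{0,2,0} = 1
G(5) = mex{1,0,1} = 2
G(6) = mex{2,1,2} = 0
G(7) = mex{0,2,0} = 1
G(8) = mex{1,0,1,0} = 2
G(9) = mex{2,1,2,1,0} = 3
G(10) = mex{3,2,0,2,1} = 4
G(11) = mex{4,3,1,0,2} = 5
G(12) = mex{5,4,2,1,0} = 3
G(13) = mex{3,5,3,2,1} = 0
G(14) = mex{0,3,4,0,2} = 1
G(15) = mex{1,0,5,1,0} = 2
G(16) = mex{2,1,3,2,1} = 0
G(17) = mex{0,2,0,3,2} = 1
G(18) = mex{1,0,1,4,3} = 2
G(19) = mex{2,1,2,5,4} = 0
G(20) = mex{0,2,0,3,5} = 1
G(21) = mex{1,0,1,0,3} = 2
G(22) = mex{2,1,2,1,0} = 3
G(23) = mex{3,2,0,2,1} = 4
G_B(23) = 4.
Combined Grundy value = 1 ⊕ 4 = 5.
A winning move leaves total XOR = 0, i.e. changes one component's Grundy value g to g ⊕ X where X is the current total.
Heap A: need g' = 1⊕5 = 4. Options: 23−1→G=0, 23−5→G=0, 23−7→G=0, 23−9→G=0. Hits: 0.
Heap B: need g' = 4⊕5 = 1. Options: 23−1→G=3, 23−2→G=2, 23−4→G=0, 23−8→G=2, 23−9→G=1. Hits: 1.

1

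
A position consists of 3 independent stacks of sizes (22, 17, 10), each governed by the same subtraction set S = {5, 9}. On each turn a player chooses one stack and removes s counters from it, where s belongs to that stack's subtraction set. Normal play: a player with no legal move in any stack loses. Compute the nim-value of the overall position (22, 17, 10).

All stacks use S = {5, 9}:
n :  0  1  2  3  4  5  6  7  8  9 10 11 12 13 14 15 16 17 18 19 20 21 22
G :  0  0  0  0  0  1  1  1  1  1  2  2  2  2  0  0  0  0  0  1  1  1  1
Stack A: G(22) = 1.
Stack B: G(17) = 0.
Stack C: G(10) = 2.
Combined Grundy value = 1 ⊕ 0 ⊕ 2 = 3.

3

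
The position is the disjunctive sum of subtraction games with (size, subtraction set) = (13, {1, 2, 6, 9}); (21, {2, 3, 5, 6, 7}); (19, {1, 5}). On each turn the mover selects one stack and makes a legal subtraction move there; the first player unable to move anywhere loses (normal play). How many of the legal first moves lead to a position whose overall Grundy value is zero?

Stack A, S = {1, 2, 6, 9}:
G(0) = 0
G(1) = mex{0} = 1
G(2) = mex{1,0} = 2
G(3) = mex{2,1} = 0
G(4) = mex{0,2} = 1
G(5) = mex{1,0} = 2
G(6) = mex{2,1,0} = 3
G(7) = mex{3,2,1} = 0
G(8) = mex{0,3,2} = 1
G(9) = mex{1,0,0,0} = 2
G(10) = mex{2,1,1,1} = 0
G(11) = mex{0,2,2,2} = 1
G(12) = mex{1,0,3,0} = 2
G(13) = mex{2,1,0,1} = 3
G_A(13) = 3.
Stack B, S = {2, 3, 5, 6, 7}:
G(0) = 0
G(1) = mex{} = 0
G(2) = mex{0} = 1
G(3) = mex{0,0} = 1
G(4) = mex{1,0} = 2
G(5) = mex{1,1,0} = 2
G(6) = mex{2,1,0,0} = 3
G(7) = mex{2,2,1,0,0} = 3
G(8) = mex{3,2,1,1,0} = 4
G(9) = mex{3,3,2,1,1} = 0
G(10) = mex{4,3,2,2,1} = 0
G(11) = mex{0,4,3,2,2} = 1
G(12) = mex{0,0,3,3,2} = 1
G(13) = mex{1,0,4,3,3} = 2
G(14) = mex{1,1,0,4,3} = 2
G(15) = mex{2,1,0,0,4} = 3
G(16) = mex{2,2,1,0,0} = 3
G(17) = mex{3,2,1,1,0} = 4
G(18) = mex{3,3,2,1,1} = 0
G(19) = mex{4,3,2,2,1} = 0
G(20) = mex{0,4,3,2,2} = 1
G(21) = mex{0,0,3,3,2} = 1
G_B(21) = 1.
Stack C, S = {1, 5}:
n :  0  1  2  3  4  5  6  7  8  9 10 11 12 13 14 15 16 17 18 19
G :  0  1  0  1  0  1  0  1  0  1  0  1  0  1  0  1  0  1  0  1
G_C(19) = 1.
Combined Grundy value = 3 ⊕ 1 ⊕ 1 = 3.
A winning move leaves total XOR = 0, i.e. changes one component's Grundy value g to g ⊕ X where X is the current total.
Stack A: need g' = 3⊕3 = 0. Options: 13−1→G=2, 13−2→G=1, 13−6→G=0, 13−9→G=1. Hits: 1.
Stack B: need g' = 1⊕3 = 2. Options: 21−2→G=0, 21−3→G=0, 21−5→G=3, 21−6→G=3, 21−7→G=2. Hits: 1.
Stack C: need g' = 1⊕3 = 2. Options: 19−1→G=0, 19−5→G=0. Hits: 0.

2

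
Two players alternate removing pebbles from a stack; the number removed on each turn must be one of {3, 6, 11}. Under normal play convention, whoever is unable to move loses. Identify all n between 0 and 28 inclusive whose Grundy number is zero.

0, 1, 2, 9, 10, 14, 18, 19, 23, 27, 28

n :  0  1  2  3  4  5  6  7  8  9 10 11 12 13 14 15 16 17 18 19 20 21 22 23 24 25 26 27 28
G :  0  0  0  1  1  1  2  2  2  0  0  3  1  1  0  2  2  1  0  0  2  1  1  0  2  2  1  0  0
P-positions are exactly the n with G(n) = 0.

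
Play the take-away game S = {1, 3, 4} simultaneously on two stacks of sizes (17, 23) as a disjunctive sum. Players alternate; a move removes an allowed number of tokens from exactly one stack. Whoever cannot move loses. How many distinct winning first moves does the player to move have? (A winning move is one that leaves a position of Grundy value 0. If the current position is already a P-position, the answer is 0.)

All stacks use S = {1, 3, 4}:
G(0) = 0
G(1) = mex{0} = 1
G(2) = mex{1} = 0
G(3) = mex{0,0} = 1
G(4) = mex{1,1,0} = 2
G(5) = mex{2,0,1} = 3
G(6) = mex{3,1,0} = 2
G(7) = mex{2,2,1} = 0
G(8) = mex{0,3,2} = 1
G(9) = mex{1,2,3} = 0
G(10) = mex{0,0,2} = 1
G(11) = mex{1,1,0} = 2
G(12) = mex{2,0,1} = 3
G(13) = mex{3,1,0} = 2
G(14) = mex{2,2,1} = 0
G(15) = mex{0,3,2} = 1
G(16) = mex{1,2,3} = 0
G(17) = mex{0,0,2} = 1
G(18) = mex{1,1,0} = 2
G(19) = mex{2,0,1} = 3
G(20) = mex{3,1,0} = 2
G(21) = mex{2,2,1} = 0
G(22) = mex{0,3,2} = 1
G(23) = mex{1,2,3} = 0
Stack A: G(17) = 1.
Stack B: G(23) = 0.
Combined Grundy value = 1 ⊕ 0 = 1.
A winning move leaves total XOR = 0, i.e. changes one component's Grundy value g to g ⊕ X where X is the current total.
Stack A: need g' = 1⊕1 = 0. Options: 17−1→G=0, 17−3→G=0, 17−4→G=2. Hits: 2.
Stack B: need g' = 0⊕1 = 1. Options: 23−1→G=1, 23−3→G=2, 23−4→G=3. Hits: 1.

3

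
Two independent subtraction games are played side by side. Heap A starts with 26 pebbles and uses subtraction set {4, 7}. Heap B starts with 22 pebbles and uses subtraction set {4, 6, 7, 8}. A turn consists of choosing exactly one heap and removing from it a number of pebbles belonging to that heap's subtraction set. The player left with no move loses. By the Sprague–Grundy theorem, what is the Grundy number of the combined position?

3

Heap A, S = {4, 7}:
G(0) = 0
G(1) = mex{} = 0
G(2) = mex{} = 0
G(3) = mex{} = 0
G(4) = mex{0} = 1
G(5) = mex{0} = 1
G(6) = mex{0} = 1
G(7) = mex{0,0} = 1
G(8) = mex{1,0} = 2
G(9) = mex{1,0} = 2
G(10) = mex{1,0} = 2
G(11) = mex{1,1} = 0
G(12) = mex{2,1} = 0
G(13) = mex{2,1} = 0
G(14) = mex{2,1} = 0
G(15) = mex{0,2} = 1
G(16) = mex{0,2} = 1
G(17) = mex{0,2} = 1
G(18) = mex{0,0} = 1
G(19) = mex{1,0} = 2
G(20) = mex{1,0} = 2
G(21) = mex{1,0} = 2
G(22) = mex{1,1} = 0
G(23) = mex{2,1} = 0
G(24) = mex{2,1} = 0
G(25) = mex{2,1} = 0
G(26) = mex{0,2} = 1
G_A(26) = 1.
Heap B, S = {4, 6, 7, 8}:
n :  0  1  2  3  4  5  6  7  8  9 10 11 12 13 14 15 16 17 18 19 20 21 22
G :  0  0  0  0  1  1  1  1  2  2  2  2  0  0  0  0  1  1  1  1  2  2  2
G_B(22) = 2.
Combined Grundy value = 1 ⊕ 2 = 3.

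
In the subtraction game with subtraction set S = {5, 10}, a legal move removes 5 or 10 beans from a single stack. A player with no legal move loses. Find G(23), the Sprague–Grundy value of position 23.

1

n :  0  1  2  3  4  5  6  7  8  9 10 11 12 13 14 15 16 17 18 19 20 21 22 23
G :  0  0  0  0  0  1  1  1  1  1  2  2  2  2  2  0  0  0  0  0  1  1  1  1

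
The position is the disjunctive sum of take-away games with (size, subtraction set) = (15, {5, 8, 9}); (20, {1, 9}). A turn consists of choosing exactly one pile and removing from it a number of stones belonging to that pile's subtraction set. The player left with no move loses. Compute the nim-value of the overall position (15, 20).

Pile A, S = {5, 8, 9}:
n :  0  1  2  3  4  5  6  7  8  9 10 11 12 13 14 15
G :  0  0  0  0  0  1  1  1  1  1  2  2  2  2  0  0
G_A(15) = 0.
Pile B, S = {1, 9}:
G(0) = 0
G(1) = mex{0} = 1
G(2) = mex{1} = 0
G(3) = mex{0} = 1
G(4) = mex{1} = 0
G(5) = mex{0} = 1
G(6) = mex{1} = 0
G(7) = mex{0} = 1
G(8) = mex{1} = 0
G(9) = mex{0,0} = 1
G(10) = mex{1,1} = 0
G(11) = mex{0,0} = 1
G(12) = mex{1,1} = 0
G(13) = mex{0,0} = 1
G(14) = mex{1,1} = 0
G(15) = mex{0,0} = 1
G(16) = mex{1,1} = 0
G(17) = mex{0,0} = 1
G(18) = mex{1,1} = 0
G(19) = mex{0,0} = 1
G(20) = mex{1,1} = 0
G_B(20) = 0.
Combined Grundy value = 0 ⊕ 0 = 0.

0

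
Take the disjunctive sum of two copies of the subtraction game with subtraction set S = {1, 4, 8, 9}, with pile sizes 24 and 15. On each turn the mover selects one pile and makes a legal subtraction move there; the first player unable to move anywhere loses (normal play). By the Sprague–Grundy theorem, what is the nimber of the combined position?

All piles use S = {1, 4, 8, 9}:
n :  0  1  2  3  4  5  6  7  8  9 10 11 12 13 14 15 16 17 18 19 20 21 22 23 24
G :  0  1  0  1  2  0  1  0  1  2  3  2  0  1  2  3  2  0  1  0  1  2  0  1  0
Pile A: G(24) = 0.
Pile B: G(15) = 3.
Combined Grundy value = 0 ⊕ 3 = 3.

3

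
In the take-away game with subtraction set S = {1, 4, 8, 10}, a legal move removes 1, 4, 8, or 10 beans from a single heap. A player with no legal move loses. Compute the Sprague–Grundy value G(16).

0

G(0) = 0
G(1) = mex{0} = 1
G(2) = mex{1} = 0
G(3) = mex{0} = 1
G(4) = mex{1,0} = 2
G(5) = mex{2,1} = 0
G(6) = mex{0,0} = 1
G(7) = mex{1,1} = 0
G(8) = mex{0,2,0} = 1
G(9) = mex{1,0,1} = 2
G(10) = mex{2,1,0,0} = 3
G(11) = mex{3,0,1,1} = 2
G(12) = mex{2,1,2,0} = 3
G(13) = mex{3,2,0,1} = 4
G(14) = mex{4,3,1,2} = 0
G(15) = mex{0,2,0,0} = 1
G(16) = mex{1,3,1,1} = 0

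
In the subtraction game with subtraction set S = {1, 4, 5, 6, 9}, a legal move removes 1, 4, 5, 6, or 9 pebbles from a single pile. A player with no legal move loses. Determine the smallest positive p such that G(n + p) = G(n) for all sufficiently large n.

G(0) = 0
G(1) = mex{0} = 1
G(2) = mex{1} = 0
G(3) = mex{0} = 1
G(4) = mex{1,0} = 2
G(5) = mex{2,1,0} = 3
G(6) = mex{3,0,1,0} = 2
G(7) = mex{2,1,0,1} = 3
G(8) = mex{3,2,1,0} = 4
G(9) = mex{4,3,2,1,0} = 5
G(10) = mex{5,2,3,2,1} = 0
G(11) = mex{0,3,2,3,0} = 1
G(12) = mex{1,4,3,2,1} = 0
G(13) = mex{0,5,4,3,2} = 1
G(14) = mex{1,0,5,4,3} = 2
G(15) = mex{2,1,0,5,2} = 3
G(16) = mex{3,0,1,0,3} = 2
G(17) = mex{2,1,0,1,4} = 3
G(18) = mex{3,2,1,0,5} = 4
G(19) = mex{4,3,2,1,0} = 5
G(20) = mex{5,2,3,2,1} = 0
G(21) = mex{0,3,2,3,0} = 1
G(n+10) = G(n) holds for n = 0,…,8 (a full window of length max(S) = 9), so the sequence is purely periodic with period 10.

10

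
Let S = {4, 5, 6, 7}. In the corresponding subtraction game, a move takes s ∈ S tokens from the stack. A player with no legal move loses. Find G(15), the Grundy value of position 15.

G(0) = 0
G(1) = mex{} = 0
G(2) = mex{} = 0
G(3) = mex{} = 0
G(4) = mex{0} = 1
G(5) = mex{0,0} = 1
G(6) = mex{0,0,0} = 1
G(7) = mex{0,0,0,0} = 1
G(8) = mex{1,0,0,0} = 2
G(9) = mex{1,1,0,0} = 2
G(10) = mex{1,1,1,0} = 2
G(11) = mex{1,1,1,1} = 0
G(12) = mex{2,1,1,1} = 0
G(13) = mex{2,2,1,1} = 0
G(14) = mex{2,2,2,1} = 0
G(15) = mex{0,2,2,2} = 1

1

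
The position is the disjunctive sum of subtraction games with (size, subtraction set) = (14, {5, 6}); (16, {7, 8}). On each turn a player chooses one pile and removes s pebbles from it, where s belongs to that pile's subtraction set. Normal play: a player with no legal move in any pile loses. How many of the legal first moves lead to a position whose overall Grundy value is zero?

Pile A, S = {5, 6}:
G(0) = 0
G(1) = mex{} = 0
G(2) = mex{} = 0
G(3) = mex{} = 0
G(4) = mex{} = 0
G(5) = mex{0} = 1
G(6) = mex{0,0} = 1
G(7) = mex{0,0} = 1
G(8) = mex{0,0} = 1
G(9) = mex{0,0} = 1
G(10) = mex{1,0} = 2
G(11) = mex{1,1} = 0
G(12) = mex{1,1} = 0
G(13) = mex{1,1} = 0
G(14) = mex{1,1} = 0
G_A(14) = 0.
Pile B, S = {7, 8}:
G(0) = 0
G(1) = mex{} = 0
G(2) = mex{} = 0
G(3) = mex{} = 0
G(4) = mex{} = 0
G(5) = mex{} = 0
G(6) = mex{} = 0
G(7) = mex{0} = 1
G(8) = mex{0,0} = 1
G(9) = mex{0,0} = 1
G(10) = mex{0,0} = 1
G(11) = mex{0,0} = 1
G(12) = mex{0,0} = 1
G(13) = mex{0,0} = 1
G(14) = mex{1,0} = 2
G(15) = mex{1,1} = 0
G(16) = mex{1,1} = 0
G_B(16) = 0.
Combined Grundy value = 0 ⊕ 0 = 0.
A winning move leaves total XOR = 0, i.e. changes one component's Grundy value g to g ⊕ X where X is the current total.
Pile A: target g' = 0⊕0 = 0, but every legal move changes the Grundy value (mex property), so 0 moves.
Pile B: target g' = 0⊕0 = 0, but every legal move changes the Grundy value (mex property), so 0 moves.

0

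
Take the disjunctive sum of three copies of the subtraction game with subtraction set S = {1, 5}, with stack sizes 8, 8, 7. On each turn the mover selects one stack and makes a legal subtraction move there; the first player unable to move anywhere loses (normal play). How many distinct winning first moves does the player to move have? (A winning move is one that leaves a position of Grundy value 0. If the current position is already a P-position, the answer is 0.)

6

All stacks use S = {1, 5}:
G(0) = 0
G(1) = mex{0} = 1
G(2) = mex{1} = 0
G(3) = mex{0} = 1
G(4) = mex{1} = 0
G(5) = mex{0,0} = 1
G(6) = mex{1,1} = 0
G(7) = mex{0,0} = 1
G(8) = mex{1,1} = 0
Stack A: G(8) = 0.
Stack B: G(8) = 0.
Stack C: G(7) = 1.
Combined Grundy value = 0 ⊕ 0 ⊕ 1 = 1.
A winning move leaves total XOR = 0, i.e. changes one component's Grundy value g to g ⊕ X where X is the current total.
Stack A: need g' = 0⊕1 = 1. Options: 8−1→G=1, 8−5→G=1. Hits: 2.
Stack B: need g' = 0⊕1 = 1. Options: 8−1→G=1, 8−5→G=1. Hits: 2.
Stack C: need g' = 1⊕1 = 0. Options: 7−1→G=0, 7−5→G=0. Hits: 2.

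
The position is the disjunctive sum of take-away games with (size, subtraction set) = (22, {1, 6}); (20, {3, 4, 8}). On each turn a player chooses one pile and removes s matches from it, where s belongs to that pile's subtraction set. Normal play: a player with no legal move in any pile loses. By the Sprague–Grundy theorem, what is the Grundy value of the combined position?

3

Pile A, S = {1, 6}:
n :  0  1  2  3  4  5  6  7  8  9 10 11 12 13 14 15 16 17 18 19 20 21 22
G :  0  1  0  1  0  1  2  0  1  0  1  0  1  2  0  1  0  1  0  1  2  0  1
G_A(22) = 1.
Pile B, S = {3, 4, 8}:
n :  0  1  2  3  4  5  6  7  8  9 10 11 12 13 14 15 16 17 18 19 20
G :  0  0  0  1  1  1  2  0  2  3  1  3  0  0  0  1  1  1  2  0  2
G_B(20) = 2.
Combined Grundy value = 1 ⊕ 2 = 3.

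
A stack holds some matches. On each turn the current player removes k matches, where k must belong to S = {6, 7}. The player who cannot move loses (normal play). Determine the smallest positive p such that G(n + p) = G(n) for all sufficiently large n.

n :  0  1  2  3  4  5  6  7  8  9 10 11 12 13 14 15 16 17 18 19 20 21 22 23 24 25 26 27
G :  0  0  0  0  0  0  1  1  1  1  1  1  2  0  0  0  0  0  0  1  1  1  1  1  1  2  0  0
G(n+13) = G(n) holds for n = 0,…,6 (a full window of length max(S) = 7), so the sequence is purely periodic with period 13.

13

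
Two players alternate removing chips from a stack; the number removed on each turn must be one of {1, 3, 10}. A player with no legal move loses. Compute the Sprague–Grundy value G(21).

G(0) = 0
G(1) = mex{0} = 1
G(2) = mex{1} = 0
G(3) = mex{0,0} = 1
G(4) = mex{1,1} = 0
G(5) = mex{0,0} = 1
G(6) = mex{1,1} = 0
G(7) = mex{0,0} = 1
G(8) = mex{1,1} = 0
G(9) = mex{0,0} = 1
G(10) = mex{1,1,0} = 2
G(11) = mex{2,0,1} = 3
G(12) = mex{3,1,0} = 2
G(13) = mex{2,2,1} = 0
G(14) = mex{0,3,0} = 1
G(15) = mex{1,2,1} = 0
G(16) = mex{0,0,0} = 1
G(17) = mex{1,1,1} = 0
G(18) = mex{0,0,0} = 1
G(19) = mex{1,1,1} = 0
G(20) = mex{0,0,2} = 1
G(21) = mex{1,1,3} = 0

0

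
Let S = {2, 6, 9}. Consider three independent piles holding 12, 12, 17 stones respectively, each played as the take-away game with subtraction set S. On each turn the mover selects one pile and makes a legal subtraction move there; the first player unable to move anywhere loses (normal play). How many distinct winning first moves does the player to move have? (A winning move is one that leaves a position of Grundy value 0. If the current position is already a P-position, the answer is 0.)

8

All piles use S = {2, 6, 9}:
n :  0  1  2  3  4  5  6  7  8  9 10 11 12 13 14 15 16 17
G :  0  0  1  1  0  0  1  1  0  2  1  3  0  2  1  0  0  1
Pile A: G(12) = 0.
Pile B: G(12) = 0.
Pile C: G(17) = 1.
Combined Grundy value = 0 ⊕ 0 ⊕ 1 = 1.
A winning move leaves total XOR = 0, i.e. changes one component's Grundy value g to g ⊕ X where X is the current total.
Pile A: need g' = 0⊕1 = 1. Options: 12−2→G=1, 12−6→G=1, 12−9→G=1. Hits: 3.
Pile B: need g' = 0⊕1 = 1. Options: 12−2→G=1, 12−6→G=1, 12−9→G=1. Hits: 3.
Pile C: need g' = 1⊕1 = 0. Options: 17−2→G=0, 17−6→G=3, 17−9→G=0. Hits: 2.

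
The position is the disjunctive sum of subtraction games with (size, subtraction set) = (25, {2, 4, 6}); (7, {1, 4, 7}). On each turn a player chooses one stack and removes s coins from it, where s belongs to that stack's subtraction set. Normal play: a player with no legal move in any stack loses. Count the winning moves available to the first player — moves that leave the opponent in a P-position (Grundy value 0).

2

Stack A, S = {2, 4, 6}:
G(0) = 0
G(1) = mex{} = 0
G(2) = mex{0} = 1
G(3) = mex{0} = 1
G(4) = mex{1,0} = 2
G(5) = mex{1,0} = 2
G(6) = mex{2,1,0} = 3
G(7) = mex{2,1,0} = 3
G(8) = mex{3,2,1} = 0
G(9) = mex{3,2,1} = 0
G(10) = mex{0,3,2} = 1
G(11) = mex{0,3,2} = 1
G(12) = mex{1,0,3} = 2
G(13) = mex{1,0,3} = 2
G(14) = mex{2,1,0} = 3
G(15) = mex{2,1,0} = 3
G(16) = mex{3,2,1} = 0
G(17) = mex{3,2,1} = 0
G(18) = mex{0,3,2} = 1
G(19) = mex{0,3,2} = 1
G(20) = mex{1,0,3} = 2
G(21) = mex{1,0,3} = 2
G(22) = mex{2,1,0} = 3
G(23) = mex{2,1,0} = 3
G(24) = mex{3,2,1} = 0
G(25) = mex{3,2,1} = 0
G_A(25) = 0.
Stack B, S = {1, 4, 7}:
G(0) = 0
G(1) = mex{0} = 1
G(2) = mex{1} = 0
G(3) = mex{0} = 1
G(4) = mex{1,0} = 2
G(5) = mex{2,1} = 0
G(6) = mex{0,0} = 1
G(7) = mex{1,1,0} = 2
G_B(7) = 2.
Combined Grundy value = 0 ⊕ 2 = 2.
A winning move leaves total XOR = 0, i.e. changes one component's Grundy value g to g ⊕ X where X is the current total.
Stack A: need g' = 0⊕2 = 2. Options: 25−2→G=3, 25−4→G=2, 25−6→G=1. Hits: 1.
Stack B: need g' = 2⊕2 = 0. Options: 7−1→G=1, 7−4→G=1, 7−7→G=0. Hits: 1.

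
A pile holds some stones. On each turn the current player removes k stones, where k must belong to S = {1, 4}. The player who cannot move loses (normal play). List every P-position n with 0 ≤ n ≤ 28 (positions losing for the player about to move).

n :  0  1  2  3  4  5  6  7  8  9 10 11 12 13 14 15 16 17 18 19 20 21 22 23 24 25 26 27 28
G :  0  1  0  1  2  0  1  0  1  2  0  1  0  1  2  0  1  0  1  2  0  1  0  1  2  0  1  0  1
P-positions are exactly the n with G(n) = 0.

0, 2, 5, 7, 10, 12, 15, 17, 20, 22, 25, 27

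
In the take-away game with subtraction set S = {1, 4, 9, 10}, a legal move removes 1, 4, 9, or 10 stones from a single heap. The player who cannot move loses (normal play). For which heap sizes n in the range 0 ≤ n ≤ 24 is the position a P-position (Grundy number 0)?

G(0) = 0
G(1) = mex{0} = 1
G(2) = mex{1} = 0
G(3) = mex{0} = 1
G(4) = mex{1,0} = 2
G(5) = mex{2,1} = 0
G(6) = mex{0,0} = 1
G(7) = mex{1,1} = 0
G(8) = mex{0,2} = 1
G(9) = mex{1,0,0} = 2
G(10) = mex{2,1,1,0} = 3
G(11) = mex{3,0,0,1} = 2
G(12) = mex{2,1,1,0} = 3
G(13) = mex{3,2,2,1} = 0
G(14) = mex{0,3,0,2} = 1
G(15) = mex{1,2,1,0} = 3
G(16) = mex{3,3,0,1} = 2
G(17) = mex{2,0,1,0} = 3
G(18) = mex{3,1,2,1} = 0
G(19) = mex{0,3,3,2} = 1
G(20) = mex{1,2,2,3} = 0
G(21) = mex{0,3,3,2} = 1
G(22) = mex{1,0,0,3} = 2
G(23) = mex{2,1,1,0} = 3
G(24) = mex{3,0,3,1} = 2
P-positions are exactly the n with G(n) = 0.

0, 2, 5, 7, 13, 18, 20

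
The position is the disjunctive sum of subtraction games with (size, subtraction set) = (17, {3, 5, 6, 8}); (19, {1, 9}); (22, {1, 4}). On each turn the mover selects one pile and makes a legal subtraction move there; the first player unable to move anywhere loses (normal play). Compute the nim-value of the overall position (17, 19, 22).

3

Pile A, S = {3, 5, 6, 8}:
n :  0  1  2  3  4  5  6  7  8  9 10 11 12 13 14 15 16 17
G :  0  0  0  1  1  1  2  2  2  3  3  0  0  0  1  1  1  2
G_A(17) = 2.
Pile B, S = {1, 9}:
G(0) = 0
G(1) = mex{0} = 1
G(2) = mex{1} = 0
G(3) = mex{0} = 1
G(4) = mex{1} = 0
G(5) = mex{0} = 1
G(6) = mex{1} = 0
G(7) = mex{0} = 1
G(8) = mex{1} = 0
G(9) = mex{0,0} = 1
G(10) = mex{1,1} = 0
G(11) = mex{0,0} = 1
G(12) = mex{1,1} = 0
G(13) = mex{0,0} = 1
G(14) = mex{1,1} = 0
G(15) = mex{0,0} = 1
G(16) = mex{1,1} = 0
G(17) = mex{0,0} = 1
G(18) = mex{1,1} = 0
G(19) = mex{0,0} = 1
G_B(19) = 1.
Pile C, S = {1, 4}:
n :  0  1  2  3  4  5  6  7  8  9 10 11 12 13 14 15 16 17 18 19 20 21 22
G :  0  1  0  1  2  0  1  0  1  2  0  1  0  1  2  0  1  0  1  2  0  1  0
G_C(22) = 0.
Combined Grundy value = 2 ⊕ 1 ⊕ 0 = 3.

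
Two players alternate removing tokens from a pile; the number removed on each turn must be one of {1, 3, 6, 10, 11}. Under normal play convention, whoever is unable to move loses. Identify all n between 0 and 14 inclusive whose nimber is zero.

n :  0  1  2  3  4  5  6  7  8  9 10 11 12 13 14
G :  0  1  0  1  0  1  2  3  2  0  1  3  4  2  4
P-positions are exactly the n with G(n) = 0.

0, 2, 4, 9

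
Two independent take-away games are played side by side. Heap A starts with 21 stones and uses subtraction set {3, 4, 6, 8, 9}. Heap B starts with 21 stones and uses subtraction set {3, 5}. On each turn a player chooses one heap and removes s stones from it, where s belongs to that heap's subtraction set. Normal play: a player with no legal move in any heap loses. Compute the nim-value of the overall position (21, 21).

Heap A, S = {3, 4, 6, 8, 9}:
G(0) = 0
G(1) = mex{} = 0
G(2) = mex{} = 0
G(3) = mex{0} = 1
G(4) = mex{0,0} = 1
G(5) = mex{0,0} = 1
G(6) = mex{1,0,0} = 2
G(7) = mex{1,1,0} = 2
G(8) = mex{1,1,0,0} = 2
G(9) = mex{2,1,1,0,0} = 3
G(10) = mex{2,2,1,0,0} = 3
G(11) = mex{2,2,1,1,0} = 3
G(12) = mex{3,2,2,1,1} = 0
G(13) = mex{3,3,2,1,1} = 0
G(14) = mex{3,3,2,2,1} = 0
G(15) = mex{0,3,3,2,2} = 1
G(16) = mex{0,0,3,2,2} = 1
G(17) = mex{0,0,3,3,2} = 1
G(18) = mex{1,0,0,3,3} = 2
G(19) = mex{1,1,0,3,3} = 2
G(20) = mex{1,1,0,0,3} = 2
G(21) = mex{2,1,1,0,0} = 3
G_A(21) = 3.
Heap B, S = {3, 5}:
n :  0  1  2  3  4  5  6  7  8  9 10 11 12 13 14 15 16 17 18 19 20 21
G :  0  0  0  1  1  1  2  2  0  0  0  1  1  1  2  2  0  0  0  1  1  1
G_B(21) = 1.
Combined Grundy value = 3 ⊕ 1 = 2.

2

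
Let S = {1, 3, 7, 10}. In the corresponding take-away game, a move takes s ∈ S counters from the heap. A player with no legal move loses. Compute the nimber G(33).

n :  0  1  2  3  4  5  6  7  8  9 10 11 12 13 14 15 16 17 18 19 20 21 22 23 24 25 26 27 28 29 30 31 32 33
G :  0  1  0  1  0  1  0  1  0  1  2  3  2  3  2  3  2  0  1  0  1  0  1  0  1  0  1  2  3  2  3  2  3  2

2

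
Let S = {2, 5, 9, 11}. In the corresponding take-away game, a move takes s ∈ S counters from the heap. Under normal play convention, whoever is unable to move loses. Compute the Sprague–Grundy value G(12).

2

G(0) = 0
G(1) = mex{} = 0
G(2) = mex{0} = 1
G(3) = mex{0} = 1
G(4) = mex{1} = 0
G(5) = mex{1,0} = 2
G(6) = mex{0,0} = 1
G(7) = mex{2,1} = 0
G(8) = mex{1,1} = 0
G(9) = mex{0,0,0} = 1
G(10) = mex{0,2,0} = 1
G(11) = mex{1,1,1,0} = 2
G(12) = mex{1,0,1,0} = 2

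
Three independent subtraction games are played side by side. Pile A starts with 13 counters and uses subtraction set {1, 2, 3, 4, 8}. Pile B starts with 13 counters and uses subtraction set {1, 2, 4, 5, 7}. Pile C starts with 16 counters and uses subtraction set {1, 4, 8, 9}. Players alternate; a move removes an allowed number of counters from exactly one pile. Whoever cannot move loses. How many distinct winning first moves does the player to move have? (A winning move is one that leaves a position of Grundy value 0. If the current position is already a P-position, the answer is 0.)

0

Pile A, S = {1, 2, 3, 4, 8}:
n :  0  1  2  3  4  5  6  7  8  9 10 11 12 13
G :  0  1  2  3  4  0  1  2  3  4  0  1  2  3
G_A(13) = 3.
Pile B, S = {1, 2, 4, 5, 7}:
G(0) = 0
G(1) = mex{0} = 1
G(2) = mex{1,0} = 2
G(3) = mex{2,1} = 0
G(4) = mex{0,2,0} = 1
G(5) = mex{1,0,1,0} = 2
G(6) = mex{2,1,2,1} = 0
G(7) = mex{0,2,0,2,0} = 1
G(8) = mex{1,0,1,0,1} = 2
G(9) = mex{2,1,2,1,2} = 0
G(10) = mex{0,2,0,2,0} = 1
G(11) = mex{1,0,1,0,1} = 2
G(12) = mex{2,1,2,1,2} = 0
G(13) = mex{0,2,0,2,0} = 1
G_B(13) = 1.
Pile C, S = {1, 4, 8, 9}:
G(0) = 0
G(1) = mex{0} = 1
G(2) = mex{1} = 0
G(3) = mex{0} = 1
G(4) = mex{1,0} = 2
G(5) = mex{2,1} = 0
G(6) = mex{0,0} = 1
G(7) = mex{1,1} = 0
G(8) = mex{0,2,0} = 1
G(9) = mex{1,0,1,0} = 2
G(10) = mex{2,1,0,1} = 3
G(11) = mex{3,0,1,0} = 2
G(12) = mex{2,1,2,1} = 0
G(13) = mex{0,2,0,2} = 1
G(14) = mex{1,3,1,0} = 2
G(15) = mex{2,2,0,1} = 3
G(16) = mex{3,0,1,0} = 2
G_C(16) = 2.
Combined Grundy value = 3 ⊕ 1 ⊕ 2 = 0.
A winning move leaves total XOR = 0, i.e. changes one component's Grundy value g to g ⊕ X where X is the current total.
Pile A: target g' = 3⊕0 = 3, but every legal move changes the Grundy value (mex property), so 0 moves.
Pile B: target g' = 1⊕0 = 1, but every legal move changes the Grundy value (mex property), so 0 moves.
Pile C: target g' = 2⊕0 = 2, but every legal move changes the Grundy value (mex property), so 0 moves.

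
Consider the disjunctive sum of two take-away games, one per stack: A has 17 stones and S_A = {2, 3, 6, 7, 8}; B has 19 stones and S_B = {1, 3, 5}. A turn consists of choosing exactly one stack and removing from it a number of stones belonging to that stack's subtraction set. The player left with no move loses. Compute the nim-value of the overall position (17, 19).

0

Stack A, S = {2, 3, 6, 7, 8}:
G(0) = 0
G(1) = mex{} = 0
G(2) = mex{0} = 1
G(3) = mex{0,0} = 1
G(4) = mex{1,0} = 2
G(5) = mex{1,1} = 0
G(6) = mex{2,1,0} = 3
G(7) = mex{0,2,0,0} = 1
G(8) = mex{3,0,1,0,0} = 2
G(9) = mex{1,3,1,1,0} = 2
G(10) = mex{2,1,2,1,1} = 0
G(11) = mex{2,2,0,2,1} = 3
G(12) = mex{0,2,3,0,2} = 1
G(13) = mex{3,0,1,3,0} = 2
G(14) = mex{1,3,2,1,3} = 0
G(15) = mex{2,1,2,2,1} = 0
G(16) = mex{0,2,0,2,2} = 1
G(17) = mex{0,0,3,0,2} = 1
G_A(17) = 1.
Stack B, S = {1, 3, 5}:
G(0) = 0
G(1) = mex{0} = 1
G(2) = mex{1} = 0
G(3) = mex{0,0} = 1
G(4) = mex{1,1} = 0
G(5) = mex{0,0,0} = 1
G(6) = mex{1,1,1} = 0
G(7) = mex{0,0,0} = 1
G(8) = mex{1,1,1} = 0
G(9) = mex{0,0,0} = 1
G(10) = mex{1,1,1} = 0
G(11) = mex{0,0,0} = 1
G(12) = mex{1,1,1} = 0
G(13) = mex{0,0,0} = 1
G(14) = mex{1,1,1} = 0
G(15) = mex{0,0,0} = 1
G(16) = mex{1,1,1} = 0
G(17) = mex{0,0,0} = 1
G(18) = mex{1,1,1} = 0
G(19) = mex{0,0,0} = 1
G_B(19) = 1.
Combined Grundy value = 1 ⊕ 1 = 0.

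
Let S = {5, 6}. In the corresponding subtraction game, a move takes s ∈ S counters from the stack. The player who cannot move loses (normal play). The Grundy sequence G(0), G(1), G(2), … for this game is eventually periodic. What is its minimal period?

11

n :  0  1  2  3  4  5  6  7  8  9 10 11 12 13 14 15 16 17 18 19 20 21 22 23
G :  0  0  0  0  0  1  1  1  1  1  2  0  0  0  0  0  1  1  1  1  1  2  0  0
G(n+11) = G(n) holds for n = 0,…,5 (a full window of length max(S) = 6), so the sequence is purely periodic with period 11.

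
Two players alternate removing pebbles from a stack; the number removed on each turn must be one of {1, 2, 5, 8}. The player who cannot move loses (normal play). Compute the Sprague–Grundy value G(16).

n :  0  1  2  3  4  5  6  7  8  9 10 11 12 13 14 15 16
G :  0  1  2  0  1  2  0  1  2  0  1  2  0  1  2  0  1

1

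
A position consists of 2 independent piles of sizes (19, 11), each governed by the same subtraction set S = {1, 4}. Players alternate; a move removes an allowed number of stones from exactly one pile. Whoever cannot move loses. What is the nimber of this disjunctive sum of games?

All piles use S = {1, 4}:
n :  0  1  2  3  4  5  6  7  8  9 10 11 12 13 14 15 16 17 18 19
G :  0  1  0  1  2  0  1  0  1  2  0  1  0  1  2  0  1  0  1  2
Pile A: G(19) = 2.
Pile B: G(11) = 1.
Combined Grundy value = 2 ⊕ 1 = 3.

3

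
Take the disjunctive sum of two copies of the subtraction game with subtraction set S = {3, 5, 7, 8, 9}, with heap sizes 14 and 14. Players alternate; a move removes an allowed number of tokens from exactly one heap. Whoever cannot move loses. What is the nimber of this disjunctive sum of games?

All heaps use S = {3, 5, 7, 8, 9}:
n :  0  1  2  3  4  5  6  7  8  9 10 11 12 13 14
G :  0  0  0  1  1  1  2  2  2  3  3  3  0  0  0
Heap A: G(14) = 0.
Heap B: G(14) = 0.
Combined Grundy value = 0 ⊕ 0 = 0.

0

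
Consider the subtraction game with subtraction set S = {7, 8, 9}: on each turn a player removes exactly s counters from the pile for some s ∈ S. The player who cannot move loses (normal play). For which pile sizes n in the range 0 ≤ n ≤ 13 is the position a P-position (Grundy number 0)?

G(0) = 0
G(1) = mex{} = 0
G(2) = mex{} = 0
G(3) = mex{} = 0
G(4) = mex{} = 0
G(5) = mex{} = 0
G(6) = mex{} = 0
G(7) = mex{0} = 1
G(8) = mex{0,0} = 1
G(9) = mex{0,0,0} = 1
G(10) = mex{0,0,0} = 1
G(11) = mex{0,0,0} = 1
G(12) = mex{0,0,0} = 1
G(13) = mex{0,0,0} = 1
P-positions are exactly the n with G(n) = 0.

0, 1, 2, 3, 4, 5, 6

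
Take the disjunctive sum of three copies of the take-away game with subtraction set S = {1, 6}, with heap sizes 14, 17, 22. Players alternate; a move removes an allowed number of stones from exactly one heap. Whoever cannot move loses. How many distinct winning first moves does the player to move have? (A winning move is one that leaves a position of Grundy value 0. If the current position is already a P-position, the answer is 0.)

All heaps use S = {1, 6}:
n :  0  1  2  3  4  5  6  7  8  9 10 11 12 13 14 15 16 17 18 19 20 21 22
G :  0  1  0  1  0  1  2  0  1  0  1  0  1  2  0  1  0  1  0  1  2  0  1
Heap A: G(14) = 0.
Heap B: G(17) = 1.
Heap C: G(22) = 1.
Combined Grundy value = 0 ⊕ 1 ⊕ 1 = 0.
A winning move leaves total XOR = 0, i.e. changes one component's Grundy value g to g ⊕ X where X is the current total.
Heap A: target g' = 0⊕0 = 0, but every legal move changes the Grundy value (mex property), so 0 moves.
Heap B: target g' = 1⊕0 = 1, but every legal move changes the Grundy value (mex property), so 0 moves.
Heap C: target g' = 1⊕0 = 1, but every legal move changes the Grundy value (mex property), so 0 moves.

0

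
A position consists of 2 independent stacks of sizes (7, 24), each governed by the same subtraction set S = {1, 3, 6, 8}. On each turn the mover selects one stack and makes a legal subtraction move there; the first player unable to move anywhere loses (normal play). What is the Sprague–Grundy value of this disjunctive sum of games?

All stacks use S = {1, 3, 6, 8}:
G(0) = 0
G(1) = mex{0} = 1
G(2) = mex{1} = 0
G(3) = mex{0,0} = 1
G(4) = mex{1,1} = 0
G(5) = mex{0,0} = 1
G(6) = mex{1,1,0} = 2
G(7) = mex{2,0,1} = 3
G(8) = mex{3,1,0,0} = 2
G(9) = mex{2,2,1,1} = 0
G(10) = mex{0,3,0,0} = 1
G(11) = mex{1,2,1,1} = 0
G(12) = mex{0,0,2,0} = 1
G(13) = mex{1,1,3,1} = 0
G(14) = mex{0,0,2,2} = 1
G(15) = mex{1,1,0,3} = 2
G(16) = mex{2,0,1,2} = 3
G(17) = mex{3,1,0,0} = 2
G(18) = mex{2,2,1,1} = 0
G(19) = mex{0,3,0,0} = 1
G(20) = mex{1,2,1,1} = 0
G(21) = mex{0,0,2,0} = 1
G(22) = mex{1,1,3,1} = 0
G(23) = mex{0,0,2,2} = 1
G(24) = mex{1,1,0,3} = 2
Stack A: G(7) = 3.
Stack B: G(24) = 2.
Combined Grundy value = 3 ⊕ 2 = 1.

1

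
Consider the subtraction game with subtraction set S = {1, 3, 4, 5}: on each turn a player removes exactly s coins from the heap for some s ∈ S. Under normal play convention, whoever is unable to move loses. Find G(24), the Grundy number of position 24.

0

G(0) = 0
G(1) = mex{0} = 1
G(2) = mex{1} = 0
G(3) = mex{0,0} = 1
G(4) = mex{1,1,0} = 2
G(5) = mex{2,0,1,0} = 3
G(6) = mex{3,1,0,1} = 2
G(7) = mex{2,2,1,0} = 3
G(8) = mex{3,3,2,1} = 0
G(9) = mex{0,2,3,2} = 1
G(10) = mex{1,3,2,3} = 0
G(11) = mex{0,0,3,2} = 1
G(12) = mex{1,1,0,3} = 2
G(13) = mex{2,0,1,0} = 3
G(14) = mex{3,1,0,1} = 2
G(15) = mex{2,2,1,0} = 3
G(16) = mex{3,3,2,1} = 0
G(17) = mex{0,2,3,2} = 1
G(18) = mex{1,3,2,3} = 0
G(19) = mex{0,0,3,2} = 1
G(20) = mex{1,1,0,3} = 2
G(21) = mex{2,0,1,0} = 3
G(22) = mex{3,1,0,1} = 2
G(23) = mex{2,2,1,0} = 3
G(24) = mex{3,3,2,1} = 0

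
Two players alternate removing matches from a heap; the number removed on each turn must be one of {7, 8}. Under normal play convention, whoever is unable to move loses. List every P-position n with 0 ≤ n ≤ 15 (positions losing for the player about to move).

0, 1, 2, 3, 4, 5, 6, 15

n :  0  1  2  3  4  5  6  7  8  9 10 11 12 13 14 15
G :  0  0  0  0  0  0  0  1  1  1  1  1  1  1  2  0
P-positions are exactly the n with G(n) = 0.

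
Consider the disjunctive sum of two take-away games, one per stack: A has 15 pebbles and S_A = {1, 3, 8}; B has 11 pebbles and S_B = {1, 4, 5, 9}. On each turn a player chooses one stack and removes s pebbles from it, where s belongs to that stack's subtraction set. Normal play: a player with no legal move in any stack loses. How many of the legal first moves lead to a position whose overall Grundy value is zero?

Stack A, S = {1, 3, 8}:
G(0) = 0
G(1) = mex{0} = 1
G(2) = mex{1} = 0
G(3) = mex{0,0} = 1
G(4) = mex{1,1} = 0
G(5) = mex{0,0} = 1
G(6) = mex{1,1} = 0
G(7) = mex{0,0} = 1
G(8) = mex{1,1,0} = 2
G(9) = mex{2,0,1} = 3
G(10) = mex{3,1,0} = 2
G(11) = mex{2,2,1} = 0
G(12) = mex{0,3,0} = 1
G(13) = mex{1,2,1} = 0
G(14) = mex{0,0,0} = 1
G(15) = mex{1,1,1} = 0
G_A(15) = 0.
Stack B, S = {1, 4, 5, 9}:
n :  0  1  2  3  4  5  6  7  8  9 10 11
G :  0  1  0  1  2  3  2  3  0  1  0  1
G_B(11) = 1.
Combined Grundy value = 0 ⊕ 1 = 1.
A winning move leaves total XOR = 0, i.e. changes one component's Grundy value g to g ⊕ X where X is the current total.
Stack A: need g' = 0⊕1 = 1. Options: 15−1→G=1, 15−3→G=1, 15−8→G=1. Hits: 3.
Stack B: need g' = 1⊕1 = 0. Options: 11−1→G=0, 11−4→G=3, 11−5→G=2, 11−9→G=0. Hits: 2.

5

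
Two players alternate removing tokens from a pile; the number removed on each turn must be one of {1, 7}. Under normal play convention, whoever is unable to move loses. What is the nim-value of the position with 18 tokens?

n :  0  1  2  3  4  5  6  7  8  9 10 11 12 13 14 15 16 17 18
G :  0  1  0  1  0  1  0  1  0  1  0  1  0  1  0  1  0  1  0

0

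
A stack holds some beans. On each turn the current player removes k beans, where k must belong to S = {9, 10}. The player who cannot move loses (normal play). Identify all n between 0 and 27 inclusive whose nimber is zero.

0, 1, 2, 3, 4, 5, 6, 7, 8, 19, 20, 21, 22, 23, 24, 25, 26, 27

G(0) = 0
G(1) = mex{} = 0
G(2) = mex{} = 0
G(3) = mex{} = 0
G(4) = mex{} = 0
G(5) = mex{} = 0
G(6) = mex{} = 0
G(7) = mex{} = 0
G(8) = mex{} = 0
G(9) = mex{0} = 1
G(10) = mex{0,0} = 1
G(11) = mex{0,0} = 1
G(12) = mex{0,0} = 1
G(13) = mex{0,0} = 1
G(14) = mex{0,0} = 1
G(15) = mex{0,0} = 1
G(16) = mex{0,0} = 1
G(17) = mex{0,0} = 1
G(18) = mex{1,0} = 2
G(19) = mex{1,1} = 0
G(20) = mex{1,1} = 0
G(21) = mex{1,1} = 0
G(22) = mex{1,1} = 0
G(23) = mex{1,1} = 0
G(24) = mex{1,1} = 0
G(25) = mex{1,1} = 0
G(26) = mex{1,1} = 0
G(27) = mex{2,1} = 0
P-positions are exactly the n with G(n) = 0.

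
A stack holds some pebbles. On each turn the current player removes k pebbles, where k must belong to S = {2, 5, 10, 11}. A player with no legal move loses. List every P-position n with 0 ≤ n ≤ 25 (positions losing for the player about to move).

n :  0  1  2  3  4  5  6  7  8  9 10 11 12 13 14 15 16 17 18 19 20 21 22 23 24 25
G :  0  0  1  1  0  2  1  0  0  1  1  2  2  3  3  4  0  3  1  2  0  3  1  0  0  1
P-positions are exactly the n with G(n) = 0.

0, 1, 4, 7, 8, 16, 20, 23, 24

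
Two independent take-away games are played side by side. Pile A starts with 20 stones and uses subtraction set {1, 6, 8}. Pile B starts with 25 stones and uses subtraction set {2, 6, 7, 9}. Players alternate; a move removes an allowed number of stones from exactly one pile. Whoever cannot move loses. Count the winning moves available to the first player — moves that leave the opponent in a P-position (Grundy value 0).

Pile A, S = {1, 6, 8}:
n :  0  1  2  3  4  5  6  7  8  9 10 11 12 13 14 15 16 17 18 19 20
G :  0  1  0  1  0  1  2  0  1  0  1  0  1  2  0  1  0  1  0  1  2
G_A(20) = 2.
Pile B, S = {2, 6, 7, 9}:
G(0) = 0
G(1) = mex{} = 0
G(2) = mex{0} = 1
G(3) = mex{0} = 1
G(4) = mex{1} = 0
G(5) = mex{1} = 0
G(6) = mex{0,0} = 1
G(7) = mex{0,0,0} = 1
G(8) = mex{1,1,0} = 2
G(9) = mex{1,1,1,0} = 2
G(10) = mex{2,0,1,0} = 3
G(11) = mex{2,0,0,1} = 3
G(12) = mex{3,1,0,1} = 2
G(13) = mex{3,1,1,0} = 2
G(14) = mex{2,2,1,0} = 3
G(15) = mex{2,2,2,1} = 0
G(16) = mex{3,3,2,1} = 0
G(17) = mex{0,3,3,2} = 1
G(18) = mex{0,2,3,2} = 1
G(19) = mex{1,2,2,3} = 0
G(20) = mex{1,3,2,3} = 0
G(21) = mex{0,0,3,2} = 1
G(22) = mex{0,0,0,2} = 1
G(23) = mex{1,1,0,3} = 2
G(24) = mex{1,1,1,0} = 2
G(25) = mex{2,0,1,0} = 3
G_B(25) = 3.
Combined Grundy value = 2 ⊕ 3 = 1.
A winning move leaves total XOR = 0, i.e. changes one component's Grundy value g to g ⊕ X where X is the current total.
Pile A: need g' = 2⊕1 = 3. Options: 20−1→G=1, 20−6→G=0, 20−8→G=1. Hits: 0.
Pile B: need g' = 3⊕1 = 2. Options: 25−2→G=2, 25−6→G=0, 25−7→G=1, 25−9→G=0. Hits: 1.

1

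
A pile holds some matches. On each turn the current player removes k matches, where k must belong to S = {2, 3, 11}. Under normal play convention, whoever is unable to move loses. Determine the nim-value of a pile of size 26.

G(0) = 0
G(1) = mex{} = 0
G(2) = mex{0} = 1
G(3) = mex{0,0} = 1
G(4) = mex{1,0} = 2
G(5) = mex{1,1} = 0
G(6) = mex{2,1} = 0
G(7) = mex{0,2} = 1
G(8) = mex{0,0} = 1
G(9) = mex{1,0} = 2
G(10) = mex{1,1} = 0
G(11) = mex{2,1,0} = 3
G(12) = mex{0,2,0} = 1
G(13) = mex{3,0,1} = 2
G(14) = mex{1,3,1} = 0
G(15) = mex{2,1,2} = 0
G(16) = mex{0,2,0} = 1
G(17) = mex{0,0,0} = 1
G(18) = mex{1,0,1} = 2
G(19) = mex{1,1,1} = 0
G(20) = mex{2,1,2} = 0
G(21) = mex{0,2,0} = 1
G(22) = mex{0,0,3} = 1
G(23) = mex{1,0,1} = 2
G(24) = mex{1,1,2} = 0
G(25) = mex{2,1,0} = 3
G(26) = mex{0,2,0} = 1

1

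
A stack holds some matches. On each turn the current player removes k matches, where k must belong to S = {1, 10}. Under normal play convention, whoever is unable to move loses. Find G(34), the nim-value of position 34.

1

n :  0  1  2  3  4  5  6  7  8  9 10 11 12 13 14 15 16 17 18 19 20 21 22 23 24 25 26 27 28 29 30 31 32 33 34
G :  0  1  0  1  0  1  0  1  0  1  2  0  1  0  1  0  1  0  1  0  1  2  0  1  0  1  0  1  0  1  0  1  2  0  1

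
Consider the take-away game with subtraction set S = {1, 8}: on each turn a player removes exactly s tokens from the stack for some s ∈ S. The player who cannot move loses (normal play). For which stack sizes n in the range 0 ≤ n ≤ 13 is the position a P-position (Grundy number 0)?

0, 2, 4, 6, 9, 11, 13

G(0) = 0
G(1) = mex{0} = 1
G(2) = mex{1} = 0
G(3) = mex{0} = 1
G(4) = mex{1} = 0
G(5) = mex{0} = 1
G(6) = mex{1} = 0
G(7) = mex{0} = 1
G(8) = mex{1,0} = 2
G(9) = mex{2,1} = 0
G(10) = mex{0,0} = 1
G(11) = mex{1,1} = 0
G(12) = mex{0,0} = 1
G(13) = mex{1,1} = 0
P-positions are exactly the n with G(n) = 0.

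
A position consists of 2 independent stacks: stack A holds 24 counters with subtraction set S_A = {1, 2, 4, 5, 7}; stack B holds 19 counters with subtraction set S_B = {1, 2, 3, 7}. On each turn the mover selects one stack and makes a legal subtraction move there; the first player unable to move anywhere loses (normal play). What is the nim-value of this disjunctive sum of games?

3

Stack A, S = {1, 2, 4, 5, 7}:
G(0) = 0
G(1) = mex{0} = 1
G(2) = mex{1,0} = 2
G(3) = mex{2,1} = 0
G(4) = mex{0,2,0} = 1
G(5) = mex{1,0,1,0} = 2
G(6) = mex{2,1,2,1} = 0
G(7) = mex{0,2,0,2,0} = 1
G(8) = mex{1,0,1,0,1} = 2
G(9) = mex{2,1,2,1,2} = 0
G(10) = mex{0,2,0,2,0} = 1
G(11) = mex{1,0,1,0,1} = 2
G(12) = mex{2,1,2,1,2} = 0
G(13) = mex{0,2,0,2,0} = 1
G(14) = mex{1,0,1,0,1} = 2
G(15) = mex{2,1,2,1,2} = 0
G(16) = mex{0,2,0,2,0} = 1
G(17) = mex{1,0,1,0,1} = 2
G(18) = mex{2,1,2,1,2} = 0
G(19) = mex{0,2,0,2,0} = 1
G(20) = mex{1,0,1,0,1} = 2
G(21) = mex{2,1,2,1,2} = 0
G(22) = mex{0,2,0,2,0} = 1
G(23) = mex{1,0,1,0,1} = 2
G(24) = mex{2,1,2,1,2} = 0
G_A(24) = 0.
Stack B, S = {1, 2, 3, 7}:
G(0) = 0
G(1) = mex{0} = 1
G(2) = mex{1,0} = 2
G(3) = mex{2,1,0} = 3
G(4) = mex{3,2,1} = 0
G(5) = mex{0,3,2} = 1
G(6) = mex{1,0,3} = 2
G(7) = mex{2,1,0,0} = 3
G(8) = mex{3,2,1,1} = 0
G(9) = mex{0,3,2,2} = 1
G(10) = mex{1,0,3,3} = 2
G(11) = mex{2,1,0,0} = 3
G(12) = mex{3,2,1,1} = 0
G(13) = mex{0,3,2,2} = 1
G(14) = mex{1,0,3,3} = 2
G(15) = mex{2,1,0,0} = 3
G(16) = mex{3,2,1,1} = 0
G(17) = mex{0,3,2,2} = 1
G(18) = mex{1,0,3,3} = 2
G(19) = mex{2,1,0,0} = 3
G_B(19) = 3.
Combined Grundy value = 0 ⊕ 3 = 3.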